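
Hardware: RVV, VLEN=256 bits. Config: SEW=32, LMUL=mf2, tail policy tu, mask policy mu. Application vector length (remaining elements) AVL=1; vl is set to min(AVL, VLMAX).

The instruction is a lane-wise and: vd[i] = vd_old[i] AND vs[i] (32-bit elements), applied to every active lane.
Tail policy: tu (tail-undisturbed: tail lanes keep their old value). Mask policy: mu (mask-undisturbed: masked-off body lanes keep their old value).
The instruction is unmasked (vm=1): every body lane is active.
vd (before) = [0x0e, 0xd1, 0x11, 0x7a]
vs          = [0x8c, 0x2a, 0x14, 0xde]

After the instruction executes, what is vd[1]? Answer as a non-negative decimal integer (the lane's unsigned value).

VLMAX = VLEN×LMUL/SEW = 256×1/2/32 = 4
vl ← min(1, 4) = 1
[0] and(0x0e,0x8c) = 0x0c
[1] tail/keep = 0xd1
[2] tail/keep = 0x11
[3] tail/keep = 0x7a

vd[1] = 209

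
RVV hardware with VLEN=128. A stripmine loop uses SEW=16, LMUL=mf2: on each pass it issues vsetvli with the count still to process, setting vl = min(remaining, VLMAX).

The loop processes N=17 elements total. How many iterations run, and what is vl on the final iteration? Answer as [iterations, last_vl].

[iterations, last_vl] = [5, 1]

lanes per group: 128·1/2/16 = 4
17 elements at 4/iter → 5 passes, remainder 1 on the last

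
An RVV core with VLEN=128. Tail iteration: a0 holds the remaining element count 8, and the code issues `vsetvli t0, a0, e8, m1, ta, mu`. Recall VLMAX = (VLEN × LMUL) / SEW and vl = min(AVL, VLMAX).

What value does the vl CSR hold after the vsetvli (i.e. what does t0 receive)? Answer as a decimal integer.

VLMAX = (128 × 1) / 8 = 16 lanes
vl ← min(8, 16) = 8

vl = 8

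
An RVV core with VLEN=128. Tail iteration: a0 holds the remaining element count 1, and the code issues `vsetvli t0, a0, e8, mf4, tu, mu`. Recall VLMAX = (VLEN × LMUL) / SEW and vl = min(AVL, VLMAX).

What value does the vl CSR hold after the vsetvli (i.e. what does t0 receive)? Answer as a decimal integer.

vl = 1

VLMAX = (128 × 1/4) / 8 = 4 lanes
vl = min(AVL, VLMAX) = min(1, 4) = 1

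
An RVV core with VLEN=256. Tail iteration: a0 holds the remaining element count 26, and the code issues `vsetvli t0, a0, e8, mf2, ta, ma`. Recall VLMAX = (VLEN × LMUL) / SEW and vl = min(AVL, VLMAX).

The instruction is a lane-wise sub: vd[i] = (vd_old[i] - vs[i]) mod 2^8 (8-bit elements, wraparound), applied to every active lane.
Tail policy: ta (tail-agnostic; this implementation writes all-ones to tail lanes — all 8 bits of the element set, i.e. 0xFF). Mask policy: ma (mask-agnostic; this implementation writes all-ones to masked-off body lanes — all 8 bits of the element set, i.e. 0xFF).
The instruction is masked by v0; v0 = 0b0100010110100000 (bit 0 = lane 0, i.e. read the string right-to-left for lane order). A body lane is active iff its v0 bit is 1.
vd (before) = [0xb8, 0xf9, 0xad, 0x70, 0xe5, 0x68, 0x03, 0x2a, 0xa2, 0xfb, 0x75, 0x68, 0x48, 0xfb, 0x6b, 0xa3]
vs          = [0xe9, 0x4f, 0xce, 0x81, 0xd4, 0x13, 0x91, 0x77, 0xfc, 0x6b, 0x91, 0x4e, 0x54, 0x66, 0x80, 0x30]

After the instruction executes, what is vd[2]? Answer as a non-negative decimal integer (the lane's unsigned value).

VLMAX = (256 × 1/2) / 8 = 16 lanes
AVL=26 > VLMAX=16, so vl = 16
vd[0] mask-off/ones -> 0xff
vd[1] mask-off/ones -> 0xff
vd[2] mask-off/ones -> 0xff
vd[3] mask-off/ones -> 0xff
vd[4] mask-off/ones -> 0xff
vd[5] sub(0x68,0x13) -> 0x55
vd[6] mask-off/ones -> 0xff
vd[7] sub(0x2a,0x77) -> 0xb3
vd[8] sub(0xa2,0xfc) -> 0xa6
vd[9] mask-off/ones -> 0xff
vd[10] sub(0x75,0x91) -> 0xe4
vd[11] mask-off/ones -> 0xff
vd[12] mask-off/ones -> 0xff
vd[13] mask-off/ones -> 0xff
vd[14] sub(0x6b,0x80) -> 0xeb
vd[15] mask-off/ones -> 0xff

vd[2] = 255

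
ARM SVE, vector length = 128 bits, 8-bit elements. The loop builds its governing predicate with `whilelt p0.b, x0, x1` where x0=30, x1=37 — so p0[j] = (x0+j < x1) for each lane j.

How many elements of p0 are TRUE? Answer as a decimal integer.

128-bit reg / 8-bit elem → 16 lanes
whilelt: lane j active iff 30+j < 37 → j < 7 → 7 active

vl = 7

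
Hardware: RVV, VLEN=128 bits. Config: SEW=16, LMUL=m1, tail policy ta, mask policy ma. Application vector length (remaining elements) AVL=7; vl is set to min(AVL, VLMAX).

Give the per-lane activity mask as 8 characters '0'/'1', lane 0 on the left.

predicate = 11111110

lanes per group: 128·1/16 = 8
vl = min(AVL, VLMAX) = min(7, 8) = 7
bits (lane 0 leftmost): 11111110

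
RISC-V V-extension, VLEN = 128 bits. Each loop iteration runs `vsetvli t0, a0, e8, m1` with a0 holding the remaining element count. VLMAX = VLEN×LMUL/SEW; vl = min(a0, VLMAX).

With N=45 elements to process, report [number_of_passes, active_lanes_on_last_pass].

VLMAX = VLEN×LMUL/SEW = 128×1/8 = 16
N=45: ⌈45/16⌉ = 3 iters; last vl = 45 − 2×16 = 13

[iterations, last_vl] = [3, 13]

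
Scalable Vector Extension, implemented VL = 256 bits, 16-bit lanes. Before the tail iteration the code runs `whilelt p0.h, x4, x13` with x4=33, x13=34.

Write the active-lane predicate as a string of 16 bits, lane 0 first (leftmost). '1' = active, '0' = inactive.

predicate = 1000000000000000

lane count: 256 div 16 = 16
whilelt: lane j active iff 33+j < 34 → j < 1 → 1 active
bits (lane 0 leftmost): 1000000000000000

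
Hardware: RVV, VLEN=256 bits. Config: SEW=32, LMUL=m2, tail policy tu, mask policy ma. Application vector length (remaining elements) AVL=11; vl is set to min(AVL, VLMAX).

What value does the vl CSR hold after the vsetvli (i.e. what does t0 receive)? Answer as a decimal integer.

vl = 11

lanes per group: 256·2/32 = 16
vl = min(AVL, VLMAX) = min(11, 16) = 11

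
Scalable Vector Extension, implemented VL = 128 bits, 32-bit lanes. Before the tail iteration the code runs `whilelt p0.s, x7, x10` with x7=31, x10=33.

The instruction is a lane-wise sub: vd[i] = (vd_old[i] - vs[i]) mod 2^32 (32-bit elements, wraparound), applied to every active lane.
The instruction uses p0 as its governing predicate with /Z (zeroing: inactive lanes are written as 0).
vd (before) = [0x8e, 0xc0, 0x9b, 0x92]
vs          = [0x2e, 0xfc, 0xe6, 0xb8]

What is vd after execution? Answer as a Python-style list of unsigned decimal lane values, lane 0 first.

128-bit reg / 32-bit elem → 4 lanes
p0[j] = (31+j < 33); true for j=0..1 → 2 lanes set
lane  0: sub(0x8e,0x2e) ⇒ 0x60
lane  1: sub(0xc0,0xfc) ⇒ 0xffffffc4
lane  2: tail/zero ⇒ 0x00
lane  3: tail/zero ⇒ 0x00

vd = [96, 4294967236, 0, 0]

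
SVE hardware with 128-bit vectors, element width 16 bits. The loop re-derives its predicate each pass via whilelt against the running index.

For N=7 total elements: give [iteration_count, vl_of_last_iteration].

[iterations, last_vl] = [1, 7]

128-bit reg / 16-bit elem → 8 lanes
iterations = ceil(7/8) = 1; final-pass vl = 7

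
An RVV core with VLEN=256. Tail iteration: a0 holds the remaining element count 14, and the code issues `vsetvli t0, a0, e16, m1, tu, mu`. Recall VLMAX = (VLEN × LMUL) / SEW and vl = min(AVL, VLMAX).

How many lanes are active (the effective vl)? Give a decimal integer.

vl = 14

lanes per group: 256·1/16 = 16
vl ← min(14, 16) = 14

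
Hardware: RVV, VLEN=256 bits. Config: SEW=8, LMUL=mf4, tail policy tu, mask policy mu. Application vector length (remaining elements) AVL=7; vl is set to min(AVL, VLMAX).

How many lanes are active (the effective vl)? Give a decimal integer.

VLMAX = VLEN×LMUL/SEW = 256×1/4/8 = 8
vl = min(AVL, VLMAX) = min(7, 8) = 7

vl = 7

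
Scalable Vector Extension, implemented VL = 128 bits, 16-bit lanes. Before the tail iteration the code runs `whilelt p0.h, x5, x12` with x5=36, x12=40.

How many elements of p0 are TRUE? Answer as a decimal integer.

vl = 4

128-bit reg / 16-bit elem → 8 lanes
active while 36+j < 40, i.e. j ∈ [0,4) capped at 8 ⇒ 4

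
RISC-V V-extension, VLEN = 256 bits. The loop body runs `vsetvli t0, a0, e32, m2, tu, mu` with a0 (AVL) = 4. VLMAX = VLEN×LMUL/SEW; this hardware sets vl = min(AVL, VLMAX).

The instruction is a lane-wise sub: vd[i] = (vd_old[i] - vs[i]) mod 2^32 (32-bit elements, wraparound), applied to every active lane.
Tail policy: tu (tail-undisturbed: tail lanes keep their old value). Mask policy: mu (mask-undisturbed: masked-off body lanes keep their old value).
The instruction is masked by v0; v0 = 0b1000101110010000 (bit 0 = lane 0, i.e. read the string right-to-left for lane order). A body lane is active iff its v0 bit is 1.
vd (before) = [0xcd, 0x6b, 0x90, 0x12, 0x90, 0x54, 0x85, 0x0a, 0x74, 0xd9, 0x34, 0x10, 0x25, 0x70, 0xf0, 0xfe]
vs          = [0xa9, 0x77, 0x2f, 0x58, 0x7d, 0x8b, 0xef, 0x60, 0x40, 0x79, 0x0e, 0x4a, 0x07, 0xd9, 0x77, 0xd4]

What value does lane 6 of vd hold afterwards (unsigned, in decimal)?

vd[6] = 133

VLMAX = (256 × 2) / 32 = 16 lanes
AVL=4 ≤ VLMAX=16, so vl = 4
lane  0: mask-off/keep ⇒ 0xcd
lane  1: mask-off/keep ⇒ 0x6b
lane  2: mask-off/keep ⇒ 0x90
lane  3: mask-off/keep ⇒ 0x12
lane  4: tail/keep ⇒ 0x90
lane  5: tail/keep ⇒ 0x54
lane  6: tail/keep ⇒ 0x85
lane  7: tail/keep ⇒ 0x0a
lane  8: tail/keep ⇒ 0x74
lane  9: tail/keep ⇒ 0xd9
lane 10: tail/keep ⇒ 0x34
lane 11: tail/keep ⇒ 0x10
lane 12: tail/keep ⇒ 0x25
lane 13: tail/keep ⇒ 0x70
lane 14: tail/keep ⇒ 0xf0
lane 15: tail/keep ⇒ 0xfe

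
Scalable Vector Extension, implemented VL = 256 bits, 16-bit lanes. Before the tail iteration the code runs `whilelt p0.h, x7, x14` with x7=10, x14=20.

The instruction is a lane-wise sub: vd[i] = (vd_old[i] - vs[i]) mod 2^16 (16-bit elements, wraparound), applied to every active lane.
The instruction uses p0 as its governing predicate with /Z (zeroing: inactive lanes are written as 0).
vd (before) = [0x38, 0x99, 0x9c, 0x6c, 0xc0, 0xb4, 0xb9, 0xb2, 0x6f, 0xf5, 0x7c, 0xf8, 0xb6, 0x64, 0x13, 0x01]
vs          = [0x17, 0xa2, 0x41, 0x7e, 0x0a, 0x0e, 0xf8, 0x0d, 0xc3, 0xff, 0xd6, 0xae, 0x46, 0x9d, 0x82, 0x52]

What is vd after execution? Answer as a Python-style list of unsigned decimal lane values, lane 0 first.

256-bit reg / 16-bit elem → 16 lanes
whilelt: lane j active iff 10+j < 20 → j < 10 → 10 active
[0] sub(0x38,0x17) = 0x21
[1] sub(0x99,0xa2) = 0xfff7
[2] sub(0x9c,0x41) = 0x5b
[3] sub(0x6c,0x7e) = 0xffee
[4] sub(0xc0,0x0a) = 0xb6
[5] sub(0xb4,0x0e) = 0xa6
[6] sub(0xb9,0xf8) = 0xffc1
[7] sub(0xb2,0x0d) = 0xa5
[8] sub(0x6f,0xc3) = 0xffac
[9] sub(0xf5,0xff) = 0xfff6
[10] tail/zero = 0x00
[11] tail/zero = 0x00
[12] tail/zero = 0x00
[13] tail/zero = 0x00
[14] tail/zero = 0x00
[15] tail/zero = 0x00

vd = [33, 65527, 91, 65518, 182, 166, 65473, 165, 65452, 65526, 0, 0, 0, 0, 0, 0]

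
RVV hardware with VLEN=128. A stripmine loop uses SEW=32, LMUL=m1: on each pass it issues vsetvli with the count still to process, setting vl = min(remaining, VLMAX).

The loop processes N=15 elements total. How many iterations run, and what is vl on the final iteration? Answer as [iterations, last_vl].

lanes per group: 128·1/32 = 4
iterations = ceil(15/4) = 4; final-pass vl = 3

[iterations, last_vl] = [4, 3]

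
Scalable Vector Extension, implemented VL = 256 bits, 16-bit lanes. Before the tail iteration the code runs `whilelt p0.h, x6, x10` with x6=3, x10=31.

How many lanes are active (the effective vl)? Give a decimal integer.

lane count: 256 div 16 = 16
whilelt: lane j active iff 3+j < 31 → j < 28 → 16 active

vl = 16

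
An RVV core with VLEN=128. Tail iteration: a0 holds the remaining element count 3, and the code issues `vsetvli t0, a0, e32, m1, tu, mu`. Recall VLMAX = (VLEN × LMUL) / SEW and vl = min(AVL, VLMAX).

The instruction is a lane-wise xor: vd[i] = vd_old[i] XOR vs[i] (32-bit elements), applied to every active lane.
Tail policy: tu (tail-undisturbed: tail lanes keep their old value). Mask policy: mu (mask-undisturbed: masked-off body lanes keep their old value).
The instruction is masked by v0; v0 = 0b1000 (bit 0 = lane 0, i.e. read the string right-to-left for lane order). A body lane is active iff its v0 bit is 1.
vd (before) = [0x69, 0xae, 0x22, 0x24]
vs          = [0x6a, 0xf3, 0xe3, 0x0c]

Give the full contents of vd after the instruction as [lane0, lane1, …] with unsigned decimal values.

vd = [105, 174, 34, 36]

lanes per group: 128·1/32 = 4
vl ← min(3, 4) = 3
lane  0: mask-off/keep ⇒ 0x69
lane  1: mask-off/keep ⇒ 0xae
lane  2: mask-off/keep ⇒ 0x22
lane  3: tail/keep ⇒ 0x24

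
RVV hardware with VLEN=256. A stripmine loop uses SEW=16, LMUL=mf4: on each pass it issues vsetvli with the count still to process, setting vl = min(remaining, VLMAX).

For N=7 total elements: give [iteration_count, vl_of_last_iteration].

[iterations, last_vl] = [2, 3]

VLMAX = (256 × 1/4) / 16 = 4 lanes
N=7: ⌈7/4⌉ = 2 iters; last vl = 7 − 1×4 = 3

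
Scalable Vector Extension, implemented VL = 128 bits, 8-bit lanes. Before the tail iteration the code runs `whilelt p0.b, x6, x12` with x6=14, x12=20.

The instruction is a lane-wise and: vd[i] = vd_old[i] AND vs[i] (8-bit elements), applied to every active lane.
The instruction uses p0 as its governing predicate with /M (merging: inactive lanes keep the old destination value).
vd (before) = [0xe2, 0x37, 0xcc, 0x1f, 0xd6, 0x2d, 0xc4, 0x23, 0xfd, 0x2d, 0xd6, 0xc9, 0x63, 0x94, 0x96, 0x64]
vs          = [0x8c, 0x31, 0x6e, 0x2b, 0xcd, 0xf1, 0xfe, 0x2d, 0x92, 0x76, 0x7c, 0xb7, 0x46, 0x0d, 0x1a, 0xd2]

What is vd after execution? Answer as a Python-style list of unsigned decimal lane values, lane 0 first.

vd = [128, 49, 76, 11, 196, 33, 196, 35, 253, 45, 214, 201, 99, 148, 150, 100]

128-bit reg / 8-bit elem → 16 lanes
active while 14+j < 20, i.e. j ∈ [0,6) capped at 16 ⇒ 6
  i=0: and(0xe2,0x8c) → 128
  i=1: and(0x37,0x31) → 49
  i=2: and(0xcc,0x6e) → 76
  i=3: and(0x1f,0x2b) → 11
  i=4: and(0xd6,0xcd) → 196
  i=5: and(0x2d,0xf1) → 33
  i=6: tail/keep → 196
  i=7: tail/keep → 35
  i=8: tail/keep → 253
  i=9: tail/keep → 45
  i=10: tail/keep → 214
  i=11: tail/keep → 201
  i=12: tail/keep → 99
  i=13: tail/keep → 148
  i=14: tail/keep → 150
  i=15: tail/keep → 100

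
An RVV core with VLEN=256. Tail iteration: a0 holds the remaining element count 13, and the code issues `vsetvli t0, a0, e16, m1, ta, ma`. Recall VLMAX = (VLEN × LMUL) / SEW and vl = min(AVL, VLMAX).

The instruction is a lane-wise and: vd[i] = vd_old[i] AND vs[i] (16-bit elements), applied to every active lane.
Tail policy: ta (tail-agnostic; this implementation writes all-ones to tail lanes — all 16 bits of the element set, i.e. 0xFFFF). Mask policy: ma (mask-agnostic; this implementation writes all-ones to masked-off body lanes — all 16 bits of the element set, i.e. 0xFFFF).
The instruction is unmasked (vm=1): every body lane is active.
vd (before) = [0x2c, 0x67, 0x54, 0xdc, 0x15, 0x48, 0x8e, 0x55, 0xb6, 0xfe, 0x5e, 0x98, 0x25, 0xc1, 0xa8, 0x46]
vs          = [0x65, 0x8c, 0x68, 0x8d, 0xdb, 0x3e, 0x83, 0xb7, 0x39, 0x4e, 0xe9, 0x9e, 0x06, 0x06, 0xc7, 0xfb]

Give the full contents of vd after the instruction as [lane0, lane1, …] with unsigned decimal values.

VLMAX = (256 × 1) / 16 = 16 lanes
vl = min(AVL, VLMAX) = min(13, 16) = 13
  i=0: and(0x2c,0x65) → 36
  i=1: and(0x67,0x8c) → 4
  i=2: and(0x54,0x68) → 64
  i=3: and(0xdc,0x8d) → 140
  i=4: and(0x15,0xdb) → 17
  i=5: and(0x48,0x3e) → 8
  i=6: and(0x8e,0x83) → 130
  i=7: and(0x55,0xb7) → 21
  i=8: and(0xb6,0x39) → 48
  i=9: and(0xfe,0x4e) → 78
  i=10: and(0x5e,0xe9) → 72
  i=11: and(0x98,0x9e) → 152
  i=12: and(0x25,0x06) → 4
  i=13: tail/ones → 65535
  i=14: tail/ones → 65535
  i=15: tail/ones → 65535

vd = [36, 4, 64, 140, 17, 8, 130, 21, 48, 78, 72, 152, 4, 65535, 65535, 65535]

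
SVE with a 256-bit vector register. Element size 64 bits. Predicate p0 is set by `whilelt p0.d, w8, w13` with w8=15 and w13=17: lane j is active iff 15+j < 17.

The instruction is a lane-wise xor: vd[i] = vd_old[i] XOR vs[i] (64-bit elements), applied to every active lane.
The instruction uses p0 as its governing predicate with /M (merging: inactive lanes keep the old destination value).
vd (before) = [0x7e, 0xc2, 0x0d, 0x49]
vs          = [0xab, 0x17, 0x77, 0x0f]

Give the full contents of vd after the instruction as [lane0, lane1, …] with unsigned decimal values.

vd = [213, 213, 13, 73]

lane count: 256 div 64 = 4
whilelt: lane j active iff 15+j < 17 → j < 2 → 2 active
[0] xor(0x7e,0xab) = 0xd5
[1] xor(0xc2,0x17) = 0xd5
[2] tail/keep = 0x0d
[3] tail/keep = 0x49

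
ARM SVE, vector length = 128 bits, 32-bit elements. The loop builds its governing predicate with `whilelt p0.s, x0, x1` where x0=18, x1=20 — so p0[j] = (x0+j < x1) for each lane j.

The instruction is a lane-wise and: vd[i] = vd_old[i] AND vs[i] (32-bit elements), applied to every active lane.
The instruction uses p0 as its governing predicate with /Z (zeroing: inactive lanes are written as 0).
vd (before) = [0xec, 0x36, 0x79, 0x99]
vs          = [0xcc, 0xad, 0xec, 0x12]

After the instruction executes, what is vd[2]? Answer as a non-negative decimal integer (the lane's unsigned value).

128-bit reg / 32-bit elem → 4 lanes
whilelt: lane j active iff 18+j < 20 → j < 2 → 2 active
[0] and(0xec,0xcc) = 0xcc
[1] and(0x36,0xad) = 0x24
[2] tail/zero = 0x00
[3] tail/zero = 0x00

vd[2] = 0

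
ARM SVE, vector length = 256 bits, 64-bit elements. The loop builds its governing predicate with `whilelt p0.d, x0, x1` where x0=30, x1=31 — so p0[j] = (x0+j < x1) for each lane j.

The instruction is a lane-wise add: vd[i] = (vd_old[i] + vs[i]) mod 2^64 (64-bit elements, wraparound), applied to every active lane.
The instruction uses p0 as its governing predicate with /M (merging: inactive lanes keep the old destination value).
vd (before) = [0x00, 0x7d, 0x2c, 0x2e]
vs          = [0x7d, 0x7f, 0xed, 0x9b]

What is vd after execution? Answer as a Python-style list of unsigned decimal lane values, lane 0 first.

vd = [125, 125, 44, 46]

register lanes = 256/64 = 4
p0[j] = (30+j < 31); true for j=0..0 → 1 lanes set
  i=0: add(0x00,0x7d) → 125
  i=1: tail/keep → 125
  i=2: tail/keep → 44
  i=3: tail/keep → 46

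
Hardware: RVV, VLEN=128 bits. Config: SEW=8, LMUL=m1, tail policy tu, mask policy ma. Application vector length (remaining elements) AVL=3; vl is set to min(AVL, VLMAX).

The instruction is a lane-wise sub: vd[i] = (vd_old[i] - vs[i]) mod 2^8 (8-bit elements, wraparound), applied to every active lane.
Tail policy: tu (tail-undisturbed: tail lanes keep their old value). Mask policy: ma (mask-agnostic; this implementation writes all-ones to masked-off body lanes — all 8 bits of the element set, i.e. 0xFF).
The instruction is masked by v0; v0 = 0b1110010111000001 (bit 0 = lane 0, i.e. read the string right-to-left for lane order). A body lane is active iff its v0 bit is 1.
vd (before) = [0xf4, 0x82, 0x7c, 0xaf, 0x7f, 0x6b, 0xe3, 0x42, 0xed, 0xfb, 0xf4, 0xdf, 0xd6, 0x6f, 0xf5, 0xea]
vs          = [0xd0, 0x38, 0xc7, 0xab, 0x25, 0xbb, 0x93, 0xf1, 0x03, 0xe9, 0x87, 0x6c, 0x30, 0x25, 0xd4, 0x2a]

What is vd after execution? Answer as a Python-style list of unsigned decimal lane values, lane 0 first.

vd = [36, 255, 255, 175, 127, 107, 227, 66, 237, 251, 244, 223, 214, 111, 245, 234]

VLMAX = (128 × 1) / 8 = 16 lanes
vl = min(AVL, VLMAX) = min(3, 16) = 3
[0] sub(0xf4,0xd0) = 0x24
[1] mask-off/ones = 0xff
[2] mask-off/ones = 0xff
[3] tail/keep = 0xaf
[4] tail/keep = 0x7f
[5] tail/keep = 0x6b
[6] tail/keep = 0xe3
[7] tail/keep = 0x42
[8] tail/keep = 0xed
[9] tail/keep = 0xfb
[10] tail/keep = 0xf4
[11] tail/keep = 0xdf
[12] tail/keep = 0xd6
[13] tail/keep = 0x6f
[14] tail/keep = 0xf5
[15] tail/keep = 0xea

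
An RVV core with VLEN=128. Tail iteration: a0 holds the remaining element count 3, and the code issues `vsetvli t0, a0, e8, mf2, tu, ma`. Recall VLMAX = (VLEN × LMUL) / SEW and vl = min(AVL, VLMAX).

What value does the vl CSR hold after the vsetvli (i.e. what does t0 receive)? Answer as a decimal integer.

VLMAX = VLEN×LMUL/SEW = 128×1/2/8 = 8
vl = min(AVL, VLMAX) = min(3, 8) = 3

vl = 3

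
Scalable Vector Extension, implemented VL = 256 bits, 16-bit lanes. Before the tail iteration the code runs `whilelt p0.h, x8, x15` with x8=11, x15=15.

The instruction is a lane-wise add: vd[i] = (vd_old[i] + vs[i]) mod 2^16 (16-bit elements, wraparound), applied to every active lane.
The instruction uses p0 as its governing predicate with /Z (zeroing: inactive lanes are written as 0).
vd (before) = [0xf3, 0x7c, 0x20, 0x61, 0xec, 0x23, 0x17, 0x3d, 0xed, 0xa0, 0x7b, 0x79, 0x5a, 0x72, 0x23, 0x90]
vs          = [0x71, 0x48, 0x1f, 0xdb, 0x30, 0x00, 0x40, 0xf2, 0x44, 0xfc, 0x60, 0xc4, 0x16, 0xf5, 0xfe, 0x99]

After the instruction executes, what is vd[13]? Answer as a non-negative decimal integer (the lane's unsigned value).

lane count: 256 div 16 = 16
whilelt: lane j active iff 11+j < 15 → j < 4 → 4 active
[0] add(0xf3,0x71) = 0x164
[1] add(0x7c,0x48) = 0xc4
[2] add(0x20,0x1f) = 0x3f
[3] add(0x61,0xdb) = 0x13c
[4] tail/zero = 0x00
[5] tail/zero = 0x00
[6] tail/zero = 0x00
[7] tail/zero = 0x00
[8] tail/zero = 0x00
[9] tail/zero = 0x00
[10] tail/zero = 0x00
[11] tail/zero = 0x00
[12] tail/zero = 0x00
[13] tail/zero = 0x00
[14] tail/zero = 0x00
[15] tail/zero = 0x00

vd[13] = 0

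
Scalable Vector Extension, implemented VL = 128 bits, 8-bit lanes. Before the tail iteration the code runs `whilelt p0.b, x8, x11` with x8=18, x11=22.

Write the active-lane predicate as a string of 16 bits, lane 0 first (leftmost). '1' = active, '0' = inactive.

register lanes = 128/8 = 16
p0[j] = (18+j < 22); true for j=0..3 → 4 lanes set
bits (lane 0 leftmost): 1111000000000000

predicate = 1111000000000000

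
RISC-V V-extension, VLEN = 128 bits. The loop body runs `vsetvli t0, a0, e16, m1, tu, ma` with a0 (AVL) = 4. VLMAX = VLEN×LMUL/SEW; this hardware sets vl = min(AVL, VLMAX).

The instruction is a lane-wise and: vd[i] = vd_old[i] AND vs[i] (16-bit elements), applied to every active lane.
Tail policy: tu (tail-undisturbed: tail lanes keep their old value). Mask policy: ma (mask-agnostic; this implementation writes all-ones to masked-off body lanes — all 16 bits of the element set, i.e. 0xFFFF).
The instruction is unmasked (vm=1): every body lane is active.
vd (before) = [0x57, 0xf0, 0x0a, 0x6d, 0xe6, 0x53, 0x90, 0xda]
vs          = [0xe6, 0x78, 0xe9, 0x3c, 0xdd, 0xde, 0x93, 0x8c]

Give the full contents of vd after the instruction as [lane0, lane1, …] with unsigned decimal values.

vd = [70, 112, 8, 44, 230, 83, 144, 218]

VLMAX = VLEN×LMUL/SEW = 128×1/16 = 8
vl ← min(4, 8) = 4
[0] and(0x57,0xe6) = 0x46
[1] and(0xf0,0x78) = 0x70
[2] and(0x0a,0xe9) = 0x08
[3] and(0x6d,0x3c) = 0x2c
[4] tail/keep = 0xe6
[5] tail/keep = 0x53
[6] tail/keep = 0x90
[7] tail/keep = 0xda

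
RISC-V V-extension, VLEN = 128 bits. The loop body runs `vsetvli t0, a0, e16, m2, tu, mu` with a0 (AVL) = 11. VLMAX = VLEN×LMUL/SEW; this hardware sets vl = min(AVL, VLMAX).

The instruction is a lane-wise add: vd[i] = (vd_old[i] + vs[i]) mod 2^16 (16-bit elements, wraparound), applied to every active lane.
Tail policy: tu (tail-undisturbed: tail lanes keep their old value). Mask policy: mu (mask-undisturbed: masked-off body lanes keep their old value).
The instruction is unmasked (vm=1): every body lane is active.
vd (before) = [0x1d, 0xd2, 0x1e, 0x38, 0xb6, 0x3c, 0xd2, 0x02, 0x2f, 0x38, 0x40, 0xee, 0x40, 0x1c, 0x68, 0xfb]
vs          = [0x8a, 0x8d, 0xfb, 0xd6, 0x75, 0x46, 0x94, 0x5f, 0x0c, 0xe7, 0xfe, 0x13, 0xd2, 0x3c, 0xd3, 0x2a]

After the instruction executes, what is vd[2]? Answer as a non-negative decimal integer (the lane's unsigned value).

VLMAX = (128 × 2) / 16 = 16 lanes
vl ← min(11, 16) = 11
  i=0: add(0x1d,0x8a) → 167
  i=1: add(0xd2,0x8d) → 351
  i=2: add(0x1e,0xfb) → 281
  i=3: add(0x38,0xd6) → 270
  i=4: add(0xb6,0x75) → 299
  i=5: add(0x3c,0x46) → 130
  i=6: add(0xd2,0x94) → 358
  i=7: add(0x02,0x5f) → 97
  i=8: add(0x2f,0x0c) → 59
  i=9: add(0x38,0xe7) → 287
  i=10: add(0x40,0xfe) → 318
  i=11: tail/keep → 238
  i=12: tail/keep → 64
  i=13: tail/keep → 28
  i=14: tail/keep → 104
  i=15: tail/keep → 251

vd[2] = 281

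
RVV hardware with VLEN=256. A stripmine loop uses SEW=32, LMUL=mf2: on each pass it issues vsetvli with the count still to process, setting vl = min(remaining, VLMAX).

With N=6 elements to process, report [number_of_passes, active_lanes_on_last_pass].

lanes per group: 256·1/2/32 = 4
6 elements at 4/iter → 2 passes, remainder 2 on the last

[iterations, last_vl] = [2, 2]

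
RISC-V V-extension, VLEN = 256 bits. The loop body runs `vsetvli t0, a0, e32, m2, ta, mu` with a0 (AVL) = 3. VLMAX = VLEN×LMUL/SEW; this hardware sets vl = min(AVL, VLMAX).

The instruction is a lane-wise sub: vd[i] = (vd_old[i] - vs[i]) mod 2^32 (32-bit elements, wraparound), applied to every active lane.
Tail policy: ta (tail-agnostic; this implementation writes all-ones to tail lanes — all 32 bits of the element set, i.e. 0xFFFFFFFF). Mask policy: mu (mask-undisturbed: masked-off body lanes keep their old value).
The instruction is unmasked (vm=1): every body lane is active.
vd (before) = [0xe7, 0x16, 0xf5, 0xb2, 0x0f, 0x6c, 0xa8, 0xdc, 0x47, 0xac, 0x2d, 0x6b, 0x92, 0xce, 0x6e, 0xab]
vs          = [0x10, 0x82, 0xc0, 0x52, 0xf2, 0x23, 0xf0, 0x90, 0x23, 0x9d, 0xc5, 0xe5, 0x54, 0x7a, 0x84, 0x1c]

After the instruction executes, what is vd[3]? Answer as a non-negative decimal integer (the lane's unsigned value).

vd[3] = 4294967295

lanes per group: 256·2/32 = 16
AVL=3 ≤ VLMAX=16, so vl = 3
lane  0: sub(0xe7,0x10) ⇒ 0xd7
lane  1: sub(0x16,0x82) ⇒ 0xffffff94
lane  2: sub(0xf5,0xc0) ⇒ 0x35
lane  3: tail/ones ⇒ 0xffffffff
lane  4: tail/ones ⇒ 0xffffffff
lane  5: tail/ones ⇒ 0xffffffff
lane  6: tail/ones ⇒ 0xffffffff
lane  7: tail/ones ⇒ 0xffffffff
lane  8: tail/ones ⇒ 0xffffffff
lane  9: tail/ones ⇒ 0xffffffff
lane 10: tail/ones ⇒ 0xffffffff
lane 11: tail/ones ⇒ 0xffffffff
lane 12: tail/ones ⇒ 0xffffffff
lane 13: tail/ones ⇒ 0xffffffff
lane 14: tail/ones ⇒ 0xffffffff
lane 15: tail/ones ⇒ 0xffffffff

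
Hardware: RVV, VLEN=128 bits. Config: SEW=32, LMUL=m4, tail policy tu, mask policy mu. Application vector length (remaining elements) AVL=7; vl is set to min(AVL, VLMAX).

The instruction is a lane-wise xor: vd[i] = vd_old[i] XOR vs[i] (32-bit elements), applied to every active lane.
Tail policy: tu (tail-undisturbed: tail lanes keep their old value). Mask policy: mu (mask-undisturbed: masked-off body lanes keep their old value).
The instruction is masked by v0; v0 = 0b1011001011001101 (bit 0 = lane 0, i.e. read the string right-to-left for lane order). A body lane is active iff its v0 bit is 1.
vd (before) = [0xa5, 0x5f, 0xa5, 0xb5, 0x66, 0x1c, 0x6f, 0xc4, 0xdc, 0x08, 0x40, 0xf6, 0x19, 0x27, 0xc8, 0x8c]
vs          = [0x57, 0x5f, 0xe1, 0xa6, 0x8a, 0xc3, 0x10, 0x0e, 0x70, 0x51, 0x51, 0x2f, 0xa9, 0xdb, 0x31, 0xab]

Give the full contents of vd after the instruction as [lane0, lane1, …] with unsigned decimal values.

vd = [242, 95, 68, 19, 102, 28, 127, 196, 220, 8, 64, 246, 25, 39, 200, 140]

VLMAX = (128 × 4) / 32 = 16 lanes
AVL=7 ≤ VLMAX=16, so vl = 7
lane  0: xor(0xa5,0x57) ⇒ 0xf2
lane  1: mask-off/keep ⇒ 0x5f
lane  2: xor(0xa5,0xe1) ⇒ 0x44
lane  3: xor(0xb5,0xa6) ⇒ 0x13
lane  4: mask-off/keep ⇒ 0x66
lane  5: mask-off/keep ⇒ 0x1c
lane  6: xor(0x6f,0x10) ⇒ 0x7f
lane  7: tail/keep ⇒ 0xc4
lane  8: tail/keep ⇒ 0xdc
lane  9: tail/keep ⇒ 0x08
lane 10: tail/keep ⇒ 0x40
lane 11: tail/keep ⇒ 0xf6
lane 12: tail/keep ⇒ 0x19
lane 13: tail/keep ⇒ 0x27
lane 14: tail/keep ⇒ 0xc8
lane 15: tail/keep ⇒ 0x8c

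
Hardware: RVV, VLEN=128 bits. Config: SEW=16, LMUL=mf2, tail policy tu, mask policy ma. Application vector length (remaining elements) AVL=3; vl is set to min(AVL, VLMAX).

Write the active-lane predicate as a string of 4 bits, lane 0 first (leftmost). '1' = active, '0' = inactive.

lanes per group: 128·1/2/16 = 4
vl = min(AVL, VLMAX) = min(3, 4) = 3
bits (lane 0 leftmost): 1110

predicate = 1110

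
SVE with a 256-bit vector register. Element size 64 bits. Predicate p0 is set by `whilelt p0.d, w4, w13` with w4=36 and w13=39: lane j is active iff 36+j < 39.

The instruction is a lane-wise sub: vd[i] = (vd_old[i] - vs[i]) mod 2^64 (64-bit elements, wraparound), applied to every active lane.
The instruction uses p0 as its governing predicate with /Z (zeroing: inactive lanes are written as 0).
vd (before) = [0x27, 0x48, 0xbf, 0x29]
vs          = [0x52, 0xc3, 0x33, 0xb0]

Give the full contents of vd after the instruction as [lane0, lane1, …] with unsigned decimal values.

256-bit reg / 64-bit elem → 4 lanes
active while 36+j < 39, i.e. j ∈ [0,3) capped at 4 ⇒ 3
vd[0] sub(0x27,0x52) -> 0xffffffffffffffd5
vd[1] sub(0x48,0xc3) -> 0xffffffffffffff85
vd[2] sub(0xbf,0x33) -> 0x8c
vd[3] tail/zero -> 0x00

vd = [18446744073709551573, 18446744073709551493, 140, 0]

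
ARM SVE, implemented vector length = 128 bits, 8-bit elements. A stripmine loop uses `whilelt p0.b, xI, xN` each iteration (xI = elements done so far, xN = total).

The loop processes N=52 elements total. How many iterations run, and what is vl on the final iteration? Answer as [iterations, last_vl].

[iterations, last_vl] = [4, 4]

128-bit reg / 8-bit elem → 16 lanes
N=52: ⌈52/16⌉ = 4 iters; last vl = 52 − 3×16 = 4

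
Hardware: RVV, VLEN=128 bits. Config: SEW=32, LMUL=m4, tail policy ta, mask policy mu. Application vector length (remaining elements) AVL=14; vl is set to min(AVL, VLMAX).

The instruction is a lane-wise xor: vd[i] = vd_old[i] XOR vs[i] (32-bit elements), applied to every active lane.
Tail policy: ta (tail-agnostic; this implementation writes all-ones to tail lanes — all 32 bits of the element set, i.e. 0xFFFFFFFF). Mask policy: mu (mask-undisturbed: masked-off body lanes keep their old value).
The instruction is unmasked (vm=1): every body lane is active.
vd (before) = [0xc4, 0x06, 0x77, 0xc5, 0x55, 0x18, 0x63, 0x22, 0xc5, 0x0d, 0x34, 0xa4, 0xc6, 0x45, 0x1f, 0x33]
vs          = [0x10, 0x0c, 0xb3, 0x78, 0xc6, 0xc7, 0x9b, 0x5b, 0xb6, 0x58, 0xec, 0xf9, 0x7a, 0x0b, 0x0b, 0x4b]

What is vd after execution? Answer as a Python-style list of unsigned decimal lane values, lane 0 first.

lanes per group: 128·4/32 = 16
vl = min(AVL, VLMAX) = min(14, 16) = 14
  i=0: xor(0xc4,0x10) → 212
  i=1: xor(0x06,0x0c) → 10
  i=2: xor(0x77,0xb3) → 196
  i=3: xor(0xc5,0x78) → 189
  i=4: xor(0x55,0xc6) → 147
  i=5: xor(0x18,0xc7) → 223
  i=6: xor(0x63,0x9b) → 248
  i=7: xor(0x22,0x5b) → 121
  i=8: xor(0xc5,0xb6) → 115
  i=9: xor(0x0d,0x58) → 85
  i=10: xor(0x34,0xec) → 216
  i=11: xor(0xa4,0xf9) → 93
  i=12: xor(0xc6,0x7a) → 188
  i=13: xor(0x45,0x0b) → 78
  i=14: tail/ones → 4294967295
  i=15: tail/ones → 4294967295

vd = [212, 10, 196, 189, 147, 223, 248, 121, 115, 85, 216, 93, 188, 78, 4294967295, 4294967295]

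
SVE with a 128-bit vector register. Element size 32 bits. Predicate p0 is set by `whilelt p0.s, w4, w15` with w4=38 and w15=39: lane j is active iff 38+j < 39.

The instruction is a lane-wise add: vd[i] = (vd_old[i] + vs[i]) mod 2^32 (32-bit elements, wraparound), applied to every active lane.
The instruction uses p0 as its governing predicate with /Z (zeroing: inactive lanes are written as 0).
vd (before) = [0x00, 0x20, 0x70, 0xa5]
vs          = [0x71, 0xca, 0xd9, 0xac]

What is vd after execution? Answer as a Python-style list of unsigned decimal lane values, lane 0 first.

vd = [113, 0, 0, 0]

lane count: 128 div 32 = 4
p0[j] = (38+j < 39); true for j=0..0 → 1 lanes set
lane  0: add(0x00,0x71) ⇒ 0x71
lane  1: tail/zero ⇒ 0x00
lane  2: tail/zero ⇒ 0x00
lane  3: tail/zero ⇒ 0x00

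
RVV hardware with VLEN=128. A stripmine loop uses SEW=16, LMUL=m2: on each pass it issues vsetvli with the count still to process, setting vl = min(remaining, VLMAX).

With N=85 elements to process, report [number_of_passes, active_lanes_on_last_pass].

[iterations, last_vl] = [6, 5]

VLMAX = (128 × 2) / 16 = 16 lanes
N=85: ⌈85/16⌉ = 6 iters; last vl = 85 − 5×16 = 5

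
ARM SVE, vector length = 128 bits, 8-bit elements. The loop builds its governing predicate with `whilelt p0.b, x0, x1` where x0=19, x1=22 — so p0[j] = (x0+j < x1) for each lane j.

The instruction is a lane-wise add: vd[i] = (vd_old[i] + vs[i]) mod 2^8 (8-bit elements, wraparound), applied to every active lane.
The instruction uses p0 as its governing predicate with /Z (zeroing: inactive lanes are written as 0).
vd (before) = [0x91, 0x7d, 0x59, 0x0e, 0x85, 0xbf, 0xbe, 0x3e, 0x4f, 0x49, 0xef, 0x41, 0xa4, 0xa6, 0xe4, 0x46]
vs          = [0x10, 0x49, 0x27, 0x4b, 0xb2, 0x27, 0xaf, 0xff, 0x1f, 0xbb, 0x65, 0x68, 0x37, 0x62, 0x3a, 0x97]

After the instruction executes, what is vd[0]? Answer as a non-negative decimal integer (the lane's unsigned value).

register lanes = 128/8 = 16
active while 19+j < 22, i.e. j ∈ [0,3) capped at 16 ⇒ 3
vd[0] add(0x91,0x10) -> 0xa1
vd[1] add(0x7d,0x49) -> 0xc6
vd[2] add(0x59,0x27) -> 0x80
vd[3] tail/zero -> 0x00
vd[4] tail/zero -> 0x00
vd[5] tail/zero -> 0x00
vd[6] tail/zero -> 0x00
vd[7] tail/zero -> 0x00
vd[8] tail/zero -> 0x00
vd[9] tail/zero -> 0x00
vd[10] tail/zero -> 0x00
vd[11] tail/zero -> 0x00
vd[12] tail/zero -> 0x00
vd[13] tail/zero -> 0x00
vd[14] tail/zero -> 0x00
vd[15] tail/zero -> 0x00

vd[0] = 161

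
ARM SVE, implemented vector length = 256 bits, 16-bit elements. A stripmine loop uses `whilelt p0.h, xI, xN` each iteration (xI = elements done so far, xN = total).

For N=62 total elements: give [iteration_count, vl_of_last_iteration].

[iterations, last_vl] = [4, 14]

lane count: 256 div 16 = 16
62 elements at 16/iter → 4 passes, remainder 14 on the last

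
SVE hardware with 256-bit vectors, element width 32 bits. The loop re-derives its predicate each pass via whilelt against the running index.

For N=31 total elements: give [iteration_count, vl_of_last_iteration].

register lanes = 256/32 = 8
N=31: ⌈31/8⌉ = 4 iters; last vl = 31 − 3×8 = 7

[iterations, last_vl] = [4, 7]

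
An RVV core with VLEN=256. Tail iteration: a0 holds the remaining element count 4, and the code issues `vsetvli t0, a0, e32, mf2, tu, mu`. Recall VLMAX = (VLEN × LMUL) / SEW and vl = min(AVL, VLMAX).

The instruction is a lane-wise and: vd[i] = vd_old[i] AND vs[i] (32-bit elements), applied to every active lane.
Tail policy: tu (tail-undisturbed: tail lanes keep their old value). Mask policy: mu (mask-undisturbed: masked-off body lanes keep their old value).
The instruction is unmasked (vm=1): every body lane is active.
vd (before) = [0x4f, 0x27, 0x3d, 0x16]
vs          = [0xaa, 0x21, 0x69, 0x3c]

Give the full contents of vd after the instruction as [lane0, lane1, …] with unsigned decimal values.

vd = [10, 33, 41, 20]

lanes per group: 256·1/2/32 = 4
vl = min(AVL, VLMAX) = min(4, 4) = 4
[0] and(0x4f,0xaa) = 0x0a
[1] and(0x27,0x21) = 0x21
[2] and(0x3d,0x69) = 0x29
[3] and(0x16,0x3c) = 0x14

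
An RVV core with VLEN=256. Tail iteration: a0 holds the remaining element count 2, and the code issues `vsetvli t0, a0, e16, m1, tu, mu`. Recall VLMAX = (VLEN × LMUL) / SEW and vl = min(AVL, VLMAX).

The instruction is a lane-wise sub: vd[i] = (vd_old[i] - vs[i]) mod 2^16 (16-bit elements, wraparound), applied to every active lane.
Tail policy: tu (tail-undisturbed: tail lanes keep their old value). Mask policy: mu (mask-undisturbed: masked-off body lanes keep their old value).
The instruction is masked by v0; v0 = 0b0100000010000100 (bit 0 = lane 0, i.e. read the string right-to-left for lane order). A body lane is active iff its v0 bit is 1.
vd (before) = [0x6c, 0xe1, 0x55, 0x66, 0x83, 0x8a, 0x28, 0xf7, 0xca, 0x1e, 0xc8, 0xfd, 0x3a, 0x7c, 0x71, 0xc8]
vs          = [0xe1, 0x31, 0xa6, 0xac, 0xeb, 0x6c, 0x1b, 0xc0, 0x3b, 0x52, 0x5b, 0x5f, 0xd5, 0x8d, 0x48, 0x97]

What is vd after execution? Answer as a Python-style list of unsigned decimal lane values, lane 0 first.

VLMAX = VLEN×LMUL/SEW = 256×1/16 = 16
AVL=2 ≤ VLMAX=16, so vl = 2
vd[0] mask-off/keep -> 0x6c
vd[1] mask-off/keep -> 0xe1
vd[2] tail/keep -> 0x55
vd[3] tail/keep -> 0x66
vd[4] tail/keep -> 0x83
vd[5] tail/keep -> 0x8a
vd[6] tail/keep -> 0x28
vd[7] tail/keep -> 0xf7
vd[8] tail/keep -> 0xca
vd[9] tail/keep -> 0x1e
vd[10] tail/keep -> 0xc8
vd[11] tail/keep -> 0xfd
vd[12] tail/keep -> 0x3a
vd[13] tail/keep -> 0x7c
vd[14] tail/keep -> 0x71
vd[15] tail/keep -> 0xc8

vd = [108, 225, 85, 102, 131, 138, 40, 247, 202, 30, 200, 253, 58, 124, 113, 200]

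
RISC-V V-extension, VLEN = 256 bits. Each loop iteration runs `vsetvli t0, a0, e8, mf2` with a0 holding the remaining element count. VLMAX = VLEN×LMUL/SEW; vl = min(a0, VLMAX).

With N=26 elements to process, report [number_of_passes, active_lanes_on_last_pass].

[iterations, last_vl] = [2, 10]

lanes per group: 256·1/2/8 = 16
26 elements at 16/iter → 2 passes, remainder 10 on the last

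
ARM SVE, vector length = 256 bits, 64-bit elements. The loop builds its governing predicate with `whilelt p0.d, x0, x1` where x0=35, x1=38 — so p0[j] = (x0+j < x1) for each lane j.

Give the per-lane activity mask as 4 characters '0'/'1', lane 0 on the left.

register lanes = 256/64 = 4
p0[j] = (35+j < 38); true for j=0..2 → 3 lanes set
bits (lane 0 leftmost): 1110

predicate = 1110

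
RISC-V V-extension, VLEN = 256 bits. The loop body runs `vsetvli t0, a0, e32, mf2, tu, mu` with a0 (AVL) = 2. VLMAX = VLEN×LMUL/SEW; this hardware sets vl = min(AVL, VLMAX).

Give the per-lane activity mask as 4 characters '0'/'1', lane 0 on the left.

VLMAX = (256 × 1/2) / 32 = 4 lanes
vl = min(AVL, VLMAX) = min(2, 4) = 2
bits (lane 0 leftmost): 1100

predicate = 1100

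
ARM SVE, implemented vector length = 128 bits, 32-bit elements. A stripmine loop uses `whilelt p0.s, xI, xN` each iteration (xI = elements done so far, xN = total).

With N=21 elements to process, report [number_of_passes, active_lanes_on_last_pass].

lane count: 128 div 32 = 4
N=21: ⌈21/4⌉ = 6 iters; last vl = 21 − 5×4 = 1

[iterations, last_vl] = [6, 1]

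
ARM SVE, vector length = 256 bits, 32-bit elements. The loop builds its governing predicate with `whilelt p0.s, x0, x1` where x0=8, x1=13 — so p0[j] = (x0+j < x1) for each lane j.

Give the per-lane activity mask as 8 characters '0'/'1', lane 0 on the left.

predicate = 11111000

lane count: 256 div 32 = 8
whilelt: lane j active iff 8+j < 13 → j < 5 → 5 active
bits (lane 0 leftmost): 11111000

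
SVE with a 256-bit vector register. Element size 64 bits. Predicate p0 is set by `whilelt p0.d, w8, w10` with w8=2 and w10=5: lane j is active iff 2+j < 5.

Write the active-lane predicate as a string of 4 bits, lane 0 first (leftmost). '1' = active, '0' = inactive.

predicate = 1110

lane count: 256 div 64 = 4
whilelt: lane j active iff 2+j < 5 → j < 3 → 3 active
bits (lane 0 leftmost): 1110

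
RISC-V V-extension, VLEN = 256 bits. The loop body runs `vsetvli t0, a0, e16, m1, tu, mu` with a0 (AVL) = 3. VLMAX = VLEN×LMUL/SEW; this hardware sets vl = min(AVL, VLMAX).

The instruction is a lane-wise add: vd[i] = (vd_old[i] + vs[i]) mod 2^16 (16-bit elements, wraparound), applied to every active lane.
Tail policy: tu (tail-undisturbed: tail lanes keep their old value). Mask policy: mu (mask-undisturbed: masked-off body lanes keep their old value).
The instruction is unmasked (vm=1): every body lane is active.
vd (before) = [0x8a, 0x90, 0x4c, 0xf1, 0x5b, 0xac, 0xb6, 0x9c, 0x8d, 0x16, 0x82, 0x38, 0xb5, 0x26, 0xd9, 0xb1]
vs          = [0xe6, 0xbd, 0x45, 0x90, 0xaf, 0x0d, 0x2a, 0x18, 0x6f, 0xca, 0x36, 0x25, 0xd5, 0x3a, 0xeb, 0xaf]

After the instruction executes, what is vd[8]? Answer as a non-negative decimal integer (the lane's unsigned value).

vd[8] = 141

VLMAX = (256 × 1) / 16 = 16 lanes
vl = min(AVL, VLMAX) = min(3, 16) = 3
vd[0] add(0x8a,0xe6) -> 0x170
vd[1] add(0x90,0xbd) -> 0x14d
vd[2] add(0x4c,0x45) -> 0x91
vd[3] tail/keep -> 0xf1
vd[4] tail/keep -> 0x5b
vd[5] tail/keep -> 0xac
vd[6] tail/keep -> 0xb6
vd[7] tail/keep -> 0x9c
vd[8] tail/keep -> 0x8d
vd[9] tail/keep -> 0x16
vd[10] tail/keep -> 0x82
vd[11] tail/keep -> 0x38
vd[12] tail/keep -> 0xb5
vd[13] tail/keep -> 0x26
vd[14] tail/keep -> 0xd9
vd[15] tail/keep -> 0xb1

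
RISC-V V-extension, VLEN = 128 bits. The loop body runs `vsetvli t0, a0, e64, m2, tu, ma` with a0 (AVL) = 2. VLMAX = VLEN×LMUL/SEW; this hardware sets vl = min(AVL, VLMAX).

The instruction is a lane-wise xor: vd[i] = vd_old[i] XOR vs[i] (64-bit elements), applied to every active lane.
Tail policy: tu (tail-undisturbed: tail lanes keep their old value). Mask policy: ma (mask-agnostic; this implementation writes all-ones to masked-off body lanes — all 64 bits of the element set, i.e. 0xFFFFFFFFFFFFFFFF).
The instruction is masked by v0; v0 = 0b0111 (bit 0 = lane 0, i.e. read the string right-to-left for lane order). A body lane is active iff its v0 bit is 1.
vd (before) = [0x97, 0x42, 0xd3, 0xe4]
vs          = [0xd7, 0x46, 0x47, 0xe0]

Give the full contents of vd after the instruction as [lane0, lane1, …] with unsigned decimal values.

vd = [64, 4, 211, 228]

VLMAX = (128 × 2) / 64 = 4 lanes
vl = min(AVL, VLMAX) = min(2, 4) = 2
vd[0] xor(0x97,0xd7) -> 0x40
vd[1] xor(0x42,0x46) -> 0x04
vd[2] tail/keep -> 0xd3
vd[3] tail/keep -> 0xe4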